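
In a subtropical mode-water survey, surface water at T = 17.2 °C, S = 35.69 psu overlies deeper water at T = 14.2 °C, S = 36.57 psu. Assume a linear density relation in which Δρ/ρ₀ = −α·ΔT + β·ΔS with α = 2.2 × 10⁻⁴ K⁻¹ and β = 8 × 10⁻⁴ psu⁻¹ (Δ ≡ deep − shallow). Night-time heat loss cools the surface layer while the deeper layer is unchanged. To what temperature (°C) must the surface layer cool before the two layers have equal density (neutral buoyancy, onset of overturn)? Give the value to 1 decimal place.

11.0 °C

Neutral buoyancy requires Δρ = 0, i.e. −α(T_deep − T_surf′) + β(S_deep − S_surf) = 0.
T_surf′ = T_deep − (β/α)·ΔS = 14.2 − (8 × 10⁻⁴/2.2 × 10⁻⁴)·(+0.88) = 11.000 °C.
Cooling required: 17.2 − (11.000) = 6.200 °C.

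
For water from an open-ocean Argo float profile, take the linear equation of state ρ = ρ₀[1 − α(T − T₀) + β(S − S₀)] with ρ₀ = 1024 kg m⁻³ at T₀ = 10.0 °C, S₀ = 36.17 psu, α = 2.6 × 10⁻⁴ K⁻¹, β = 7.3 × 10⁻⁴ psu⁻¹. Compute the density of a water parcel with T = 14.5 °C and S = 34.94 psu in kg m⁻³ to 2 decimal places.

T − T₀ = +4.5 K, S − S₀ = -1.23 psu.
Bracket = 1 − α·(+4.5) + β·(-1.23) = 1 + (-2.0679 × 10⁻³) = 0.9979321.
ρ = 1024 × 0.9979321 = 1021.88 kg m⁻³.

1021.88 kg m⁻³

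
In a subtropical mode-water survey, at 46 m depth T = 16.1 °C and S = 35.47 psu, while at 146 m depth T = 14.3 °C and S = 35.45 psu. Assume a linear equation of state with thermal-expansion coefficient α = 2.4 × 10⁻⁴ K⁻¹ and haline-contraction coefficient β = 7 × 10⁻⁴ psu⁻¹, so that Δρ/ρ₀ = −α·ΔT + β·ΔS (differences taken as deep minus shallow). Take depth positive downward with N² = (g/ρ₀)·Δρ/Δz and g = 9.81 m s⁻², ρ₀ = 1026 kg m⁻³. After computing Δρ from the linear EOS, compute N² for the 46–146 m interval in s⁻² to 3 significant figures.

ΔT = -1.8 K, ΔS = -0.02 psu (deep − shallow).
Δρ/ρ₀ = −αΔT + βΔS = 4.32 × 10⁻⁴ − 1.40 × 10⁻⁵ = 4.18 × 10⁻⁴, so Δρ ≈ 0.4289 kg m⁻³.
N² = (g/ρ₀)·Δρ/Δz = g·(Δρ/ρ₀)/Δz = 9.81 × 4.18 × 10⁻⁴ / 100 = 4.1006 × 10⁻⁵ s⁻² ≈ 4.10 × 10⁻⁵ s⁻².

4.10 × 10⁻⁵ s⁻²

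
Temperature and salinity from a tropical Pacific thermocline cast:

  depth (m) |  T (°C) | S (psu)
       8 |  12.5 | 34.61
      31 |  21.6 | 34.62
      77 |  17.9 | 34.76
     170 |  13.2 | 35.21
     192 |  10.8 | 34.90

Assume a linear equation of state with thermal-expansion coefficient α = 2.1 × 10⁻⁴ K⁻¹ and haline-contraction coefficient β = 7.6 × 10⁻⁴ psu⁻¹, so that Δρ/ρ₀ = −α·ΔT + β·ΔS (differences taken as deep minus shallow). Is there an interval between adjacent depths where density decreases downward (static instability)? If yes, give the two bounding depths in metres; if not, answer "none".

Evaluate Δρ/ρ₀ = −αΔT + βΔS across each adjacent pair:
  8–31 m: −αΔT+βΔS = −(2.1 × 10⁻⁴)(+9.1)+(7.6 × 10⁻⁴)(+0.01) = -1.9 × 10⁻³ → UNSTABLE
  31–77 m: −αΔT+βΔS = −(2.1 × 10⁻⁴)(-3.7)+(7.6 × 10⁻⁴)(+0.14) = 8.8 × 10⁻⁴ → stable
  77–170 m: −αΔT+βΔS = −(2.1 × 10⁻⁴)(-4.7)+(7.6 × 10⁻⁴)(+0.45) = 1.3 × 10⁻³ → stable
  170–192 m: −αΔT+βΔS = −(2.1 × 10⁻⁴)(-2.4)+(7.6 × 10⁻⁴)(-0.31) = 2.7 × 10⁻⁴ → stable
The 8–31 m interval has Δρ < 0: lighter water underlies denser water.

8–31 m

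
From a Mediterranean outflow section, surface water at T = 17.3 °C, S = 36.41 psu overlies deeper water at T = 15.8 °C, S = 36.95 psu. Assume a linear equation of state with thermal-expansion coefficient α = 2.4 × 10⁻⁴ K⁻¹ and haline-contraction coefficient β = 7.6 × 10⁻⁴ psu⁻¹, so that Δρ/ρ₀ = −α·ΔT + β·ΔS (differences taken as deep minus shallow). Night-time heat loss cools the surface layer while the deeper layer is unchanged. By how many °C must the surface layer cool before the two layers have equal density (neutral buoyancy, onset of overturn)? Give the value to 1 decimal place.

3.2 °C

Neutral buoyancy requires Δρ = 0, i.e. −α(T_deep − T_surf′) + β(S_deep − S_surf) = 0.
T_surf′ = T_deep − (β/α)·ΔS = 15.8 − (7.6 × 10⁻⁴/2.4 × 10⁻⁴)·(+0.54) = 14.090 °C.
Cooling required: 17.3 − (14.090) = 3.210 °C.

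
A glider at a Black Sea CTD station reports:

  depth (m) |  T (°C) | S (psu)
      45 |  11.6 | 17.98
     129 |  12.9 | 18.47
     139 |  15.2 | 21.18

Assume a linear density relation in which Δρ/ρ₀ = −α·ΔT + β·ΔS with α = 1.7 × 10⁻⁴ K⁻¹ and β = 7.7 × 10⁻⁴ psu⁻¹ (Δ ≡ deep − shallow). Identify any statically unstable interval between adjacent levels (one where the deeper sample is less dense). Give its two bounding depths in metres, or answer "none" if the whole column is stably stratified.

Evaluate Δρ/ρ₀ = −αΔT + βΔS across each adjacent pair:
  45–129 m: −αΔT+βΔS = −(1.7 × 10⁻⁴)(+1.3)+(7.7 × 10⁻⁴)(+0.49) = 1.6 × 10⁻⁴ → stable
  129–139 m: −αΔT+βΔS = −(1.7 × 10⁻⁴)(+2.3)+(7.7 × 10⁻⁴)(+2.71) = 1.7 × 10⁻³ → stable
Every interval has Δρ > 0: the column is stably stratified throughout.

none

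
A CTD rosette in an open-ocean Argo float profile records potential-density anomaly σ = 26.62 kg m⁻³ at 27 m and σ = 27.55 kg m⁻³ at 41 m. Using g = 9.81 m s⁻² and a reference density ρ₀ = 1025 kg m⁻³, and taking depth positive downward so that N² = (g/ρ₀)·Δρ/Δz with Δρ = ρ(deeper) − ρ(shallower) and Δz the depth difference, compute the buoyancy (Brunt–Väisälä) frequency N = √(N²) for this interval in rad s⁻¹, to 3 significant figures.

0.0252 rad s⁻¹

Δρ = 1027.55 − 1026.62 = 0.93 kg m⁻³ over Δz = 41 − 27 = 14 m.
N² = (9.81/1025) × (0.93/14) = 6.3577 × 10⁻⁴ s⁻².
N = √(6.3577 × 10⁻⁴) = 0.025214 rad s⁻¹ ≈ 0.0252 rad s⁻¹.
Since Δρ > 0 the layer is stably stratified.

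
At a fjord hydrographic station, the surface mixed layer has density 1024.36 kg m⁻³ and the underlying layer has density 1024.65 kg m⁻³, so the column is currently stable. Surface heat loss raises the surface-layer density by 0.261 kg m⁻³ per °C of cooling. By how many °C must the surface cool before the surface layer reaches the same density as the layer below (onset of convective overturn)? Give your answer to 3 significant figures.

1.11 °C

Density deficit of the surface layer: 1024.65 − 1024.36 = 0.29 kg m⁻³.
Required change = 0.29 / 0.261 = 1.11 °C.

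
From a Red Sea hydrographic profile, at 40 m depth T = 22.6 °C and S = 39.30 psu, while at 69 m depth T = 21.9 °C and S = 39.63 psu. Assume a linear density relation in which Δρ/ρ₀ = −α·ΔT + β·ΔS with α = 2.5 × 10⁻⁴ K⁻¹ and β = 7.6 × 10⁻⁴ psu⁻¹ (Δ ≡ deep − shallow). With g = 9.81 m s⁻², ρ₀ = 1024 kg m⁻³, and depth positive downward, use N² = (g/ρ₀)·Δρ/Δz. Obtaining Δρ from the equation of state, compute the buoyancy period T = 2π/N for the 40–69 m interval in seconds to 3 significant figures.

ΔT = -0.7 K, ΔS = +0.33 psu (deep − shallow).
Δρ/ρ₀ = −αΔT + βΔS = 1.75 × 10⁻⁴ + 2.508 × 10⁻⁴ = 4.258 × 10⁻⁴, so Δρ ≈ 0.4360 kg m⁻³.
N² = (g/ρ₀)·Δρ/Δz = g·(Δρ/ρ₀)/Δz = 9.81 × 4.258 × 10⁻⁴ / 29 = 1.4404 × 10⁻⁴ s⁻².
N = √(1.4404 × 10⁻⁴) = 0.012002 rad s⁻¹ → T = 2π/N = 523.51 s ≈ 524 s.

524 s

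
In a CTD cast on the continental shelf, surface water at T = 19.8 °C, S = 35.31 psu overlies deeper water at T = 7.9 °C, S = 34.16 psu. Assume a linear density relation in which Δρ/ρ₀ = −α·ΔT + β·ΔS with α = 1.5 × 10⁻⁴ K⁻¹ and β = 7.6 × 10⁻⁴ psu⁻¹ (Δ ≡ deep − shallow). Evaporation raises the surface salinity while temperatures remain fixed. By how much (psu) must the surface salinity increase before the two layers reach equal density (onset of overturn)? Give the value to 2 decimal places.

Neutral buoyancy requires −α(T_deep − T_surf) + β(S_deep − S_surf′) = 0.
S_surf′ = S_deep − (α/β)·ΔT = 34.16 − (1.5 × 10⁻⁴/7.6 × 10⁻⁴)·(-11.9) = 36.5087 psu.
Increase required: 36.5087 − 35.31 = 1.1987 psu.

1.20 psu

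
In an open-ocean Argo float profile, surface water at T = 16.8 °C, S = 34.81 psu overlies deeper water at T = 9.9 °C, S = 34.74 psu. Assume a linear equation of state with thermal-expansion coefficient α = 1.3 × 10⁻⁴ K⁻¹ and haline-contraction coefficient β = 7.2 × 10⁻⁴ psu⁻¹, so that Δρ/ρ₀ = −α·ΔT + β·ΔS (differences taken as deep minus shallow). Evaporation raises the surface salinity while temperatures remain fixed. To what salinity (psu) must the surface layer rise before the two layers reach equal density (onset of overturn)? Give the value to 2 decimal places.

35.99 psu

Neutral buoyancy requires −α(T_deep − T_surf) + β(S_deep − S_surf′) = 0.
S_surf′ = S_deep − (α/β)·ΔT = 34.74 − (1.3 × 10⁻⁴/7.2 × 10⁻⁴)·(-6.9) = 35.9858 psu.
Increase required: 35.9858 − 34.81 = 1.1758 psu.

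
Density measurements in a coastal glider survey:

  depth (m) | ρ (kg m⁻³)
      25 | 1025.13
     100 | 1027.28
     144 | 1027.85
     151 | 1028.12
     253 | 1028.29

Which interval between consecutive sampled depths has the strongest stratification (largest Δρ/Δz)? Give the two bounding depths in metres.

Compute the density gradient over each adjacent pair:
  25–100 m: Δρ/Δz = 2.15/75 = 0.029 kg m⁻⁴
  100–144 m: Δρ/Δz = 0.57/44 = 0.013 kg m⁻⁴
  144–151 m: Δρ/Δz = 0.27/7 = 0.039 kg m⁻⁴
  151–253 m: Δρ/Δz = 0.17/102 = 1.7 × 10⁻³ kg m⁻⁴
The largest gradient is in the 144–151 m interval — the pycnocline.

144–151 m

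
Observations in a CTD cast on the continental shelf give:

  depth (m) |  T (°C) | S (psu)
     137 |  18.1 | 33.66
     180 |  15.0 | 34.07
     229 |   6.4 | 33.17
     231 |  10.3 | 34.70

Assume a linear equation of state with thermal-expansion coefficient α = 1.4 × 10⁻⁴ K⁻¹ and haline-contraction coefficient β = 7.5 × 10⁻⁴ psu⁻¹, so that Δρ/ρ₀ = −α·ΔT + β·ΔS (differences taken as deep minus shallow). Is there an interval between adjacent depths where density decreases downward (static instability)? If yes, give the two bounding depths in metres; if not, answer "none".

none

Evaluate Δρ/ρ₀ = −αΔT + βΔS across each adjacent pair:
  137–180 m: −αΔT+βΔS = −(1.4 × 10⁻⁴)(-3.1)+(7.5 × 10⁻⁴)(+0.41) = 7.4 × 10⁻⁴ → stable
  180–229 m: −αΔT+βΔS = −(1.4 × 10⁻⁴)(-8.6)+(7.5 × 10⁻⁴)(-0.90) = 5.3 × 10⁻⁴ → stable
  229–231 m: −αΔT+βΔS = −(1.4 × 10⁻⁴)(+3.9)+(7.5 × 10⁻⁴)(+1.53) = 6.0 × 10⁻⁴ → stable
Every interval has Δρ > 0: the column is stably stratified throughout.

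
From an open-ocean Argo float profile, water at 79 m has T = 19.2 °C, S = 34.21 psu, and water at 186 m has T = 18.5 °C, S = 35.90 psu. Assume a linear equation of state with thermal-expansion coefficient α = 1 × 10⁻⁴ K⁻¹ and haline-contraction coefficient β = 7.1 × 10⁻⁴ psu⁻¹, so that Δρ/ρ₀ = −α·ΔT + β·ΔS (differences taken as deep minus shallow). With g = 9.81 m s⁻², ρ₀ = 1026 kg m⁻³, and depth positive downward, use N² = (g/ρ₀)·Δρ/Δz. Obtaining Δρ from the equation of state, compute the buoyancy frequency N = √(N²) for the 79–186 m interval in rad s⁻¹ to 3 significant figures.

0.0108 rad s⁻¹

ΔT = -0.7 K, ΔS = +1.69 psu (deep − shallow).
Δρ/ρ₀ = −αΔT + βΔS = 7.00 × 10⁻⁵ + 1.1999 × 10⁻³ = 1.2699 × 10⁻³, so Δρ ≈ 1.303 kg m⁻³.
N² = (g/ρ₀)·Δρ/Δz = g·(Δρ/ρ₀)/Δz = 9.81 × 1.2699 × 10⁻³ / 107 = 1.1643 × 10⁻⁴ s⁻².
N = √(1.1643 × 10⁻⁴) = 0.010790 rad s⁻¹ ≈ 0.0108 rad s⁻¹.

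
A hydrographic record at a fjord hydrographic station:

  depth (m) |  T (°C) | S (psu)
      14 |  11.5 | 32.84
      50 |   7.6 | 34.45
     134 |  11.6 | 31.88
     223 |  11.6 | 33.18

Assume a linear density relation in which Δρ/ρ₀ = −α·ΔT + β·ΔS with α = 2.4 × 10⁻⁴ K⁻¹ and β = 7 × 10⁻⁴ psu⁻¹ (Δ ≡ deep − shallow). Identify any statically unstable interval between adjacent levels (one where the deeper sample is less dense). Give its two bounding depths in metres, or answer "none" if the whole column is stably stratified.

50–134 m

Evaluate Δρ/ρ₀ = −αΔT + βΔS across each adjacent pair:
  14–50 m: −αΔT+βΔS = −(2.4 × 10⁻⁴)(-3.9)+(7 × 10⁻⁴)(+1.61) = 2.1 × 10⁻³ → stable
  50–134 m: −αΔT+βΔS = −(2.4 × 10⁻⁴)(+4.0)+(7 × 10⁻⁴)(-2.57) = -2.8 × 10⁻³ → UNSTABLE
  134–223 m: −αΔT+βΔS = −(2.4 × 10⁻⁴)(+0.0)+(7 × 10⁻⁴)(+1.30) = 9.1 × 10⁻⁴ → stable
The 50–134 m interval has Δρ < 0: lighter water underlies denser water.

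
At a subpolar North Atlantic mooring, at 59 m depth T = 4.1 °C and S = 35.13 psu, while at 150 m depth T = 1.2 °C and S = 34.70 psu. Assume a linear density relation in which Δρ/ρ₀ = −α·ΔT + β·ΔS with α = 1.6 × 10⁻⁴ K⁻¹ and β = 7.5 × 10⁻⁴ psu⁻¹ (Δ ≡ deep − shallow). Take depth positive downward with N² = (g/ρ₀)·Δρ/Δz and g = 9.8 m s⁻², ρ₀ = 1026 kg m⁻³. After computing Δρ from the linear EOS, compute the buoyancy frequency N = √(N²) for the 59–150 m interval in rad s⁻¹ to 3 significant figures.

ΔT = -2.9 K, ΔS = -0.43 psu (deep − shallow).
Δρ/ρ₀ = −αΔT + βΔS = 4.64 × 10⁻⁴ − 3.225 × 10⁻⁴ = 1.415 × 10⁻⁴, so Δρ ≈ 0.1452 kg m⁻³.
N² = (g/ρ₀)·Δρ/Δz = g·(Δρ/ρ₀)/Δz = 9.8 × 1.415 × 10⁻⁴ / 91 = 1.5238 × 10⁻⁵ s⁻².
N = √(1.5238 × 10⁻⁵) = 3.9036 × 10⁻³ rad s⁻¹ ≈ 3.90 × 10⁻³ rad s⁻¹.

3.90 × 10⁻³ rad s⁻¹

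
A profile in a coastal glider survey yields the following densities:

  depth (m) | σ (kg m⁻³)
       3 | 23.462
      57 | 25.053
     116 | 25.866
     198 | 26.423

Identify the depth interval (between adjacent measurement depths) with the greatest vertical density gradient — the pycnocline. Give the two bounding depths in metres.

Compute the density gradient over each adjacent pair:
  3–57 m: Δρ/Δz = 1.591/54 = 0.029 kg m⁻⁴
  57–116 m: Δρ/Δz = 0.813/59 = 0.014 kg m⁻⁴
  116–198 m: Δρ/Δz = 0.557/82 = 6.8 × 10⁻³ kg m⁻⁴
The largest gradient is in the 3–57 m interval — the pycnocline.

3–57 m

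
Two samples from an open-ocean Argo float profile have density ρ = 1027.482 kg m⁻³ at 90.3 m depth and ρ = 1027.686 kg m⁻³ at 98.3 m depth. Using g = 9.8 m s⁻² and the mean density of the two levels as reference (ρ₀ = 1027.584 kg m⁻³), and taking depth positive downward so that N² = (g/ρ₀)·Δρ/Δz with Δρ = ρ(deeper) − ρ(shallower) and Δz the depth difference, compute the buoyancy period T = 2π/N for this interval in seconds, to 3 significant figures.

403 s

Δρ = 1027.686 − 1027.482 = 0.204 kg m⁻³ over Δz = 98.3 − 90.3 = 8 m.
N² = (9.8/1027.584) × (0.204/8) = 2.4319 × 10⁻⁴ s⁻².
N = √(2.4319 × 10⁻⁴) = 0.015595 rad s⁻¹, so T = 2π/N = 402.90 s ≈ 403 s.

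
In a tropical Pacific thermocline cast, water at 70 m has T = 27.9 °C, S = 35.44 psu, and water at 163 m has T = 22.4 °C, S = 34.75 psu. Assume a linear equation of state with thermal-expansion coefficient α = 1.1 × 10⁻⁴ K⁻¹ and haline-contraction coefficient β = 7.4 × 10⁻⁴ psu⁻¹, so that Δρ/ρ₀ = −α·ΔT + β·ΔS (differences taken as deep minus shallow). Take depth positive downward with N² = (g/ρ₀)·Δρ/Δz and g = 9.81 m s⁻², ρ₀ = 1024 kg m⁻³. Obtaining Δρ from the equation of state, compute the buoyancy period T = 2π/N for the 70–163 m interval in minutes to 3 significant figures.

33.2 min

ΔT = -5.5 K, ΔS = -0.69 psu (deep − shallow).
Δρ/ρ₀ = −αΔT + βΔS = 6.05 × 10⁻⁴ − 5.106 × 10⁻⁴ = 9.44 × 10⁻⁵, so Δρ ≈ 0.09667 kg m⁻³.
N² = (g/ρ₀)·Δρ/Δz = g·(Δρ/ρ₀)/Δz = 9.81 × 9.44 × 10⁻⁵ / 93 = 9.9577 × 10⁻⁶ s⁻².
N = √(9.9577 × 10⁻⁶) = 3.1556 × 10⁻³ rad s⁻¹ → T = 2π/N = 1.9911 × 10³ s = 33.185 min ≈ 33.2 min.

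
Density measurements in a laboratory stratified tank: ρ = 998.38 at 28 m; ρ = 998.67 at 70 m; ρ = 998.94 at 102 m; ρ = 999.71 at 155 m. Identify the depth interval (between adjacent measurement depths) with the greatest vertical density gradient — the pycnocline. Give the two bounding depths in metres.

Compute the density gradient over each adjacent pair:
  28–70 m: Δρ/Δz = 0.29/42 = 6.9 × 10⁻³ kg m⁻⁴
  70–102 m: Δρ/Δz = 0.27/32 = 8.4 × 10⁻³ kg m⁻⁴
  102–155 m: Δρ/Δz = 0.77/53 = 0.015 kg m⁻⁴
The largest gradient is in the 102–155 m interval — the pycnocline.

102–155 m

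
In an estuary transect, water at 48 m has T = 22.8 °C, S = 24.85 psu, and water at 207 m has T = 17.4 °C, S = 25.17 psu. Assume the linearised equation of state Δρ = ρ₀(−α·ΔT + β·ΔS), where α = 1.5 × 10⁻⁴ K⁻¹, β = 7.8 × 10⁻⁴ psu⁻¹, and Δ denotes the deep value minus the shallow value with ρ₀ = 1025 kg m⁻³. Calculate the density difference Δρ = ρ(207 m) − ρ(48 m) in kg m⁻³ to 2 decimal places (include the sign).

ΔT = -5.4 K, ΔS = +0.32 psu (deep − shallow).
Δρ/ρ₀ = −(1.5 × 10⁻⁴)(-5.4) + (7.8 × 10⁻⁴)(+0.32) = 1.0596 × 10⁻³.
Δρ = 1025 × (1.0596 × 10⁻³) = +1.09 kg m⁻³.
Positive Δρ: denser below, stable.

+1.09 kg m⁻³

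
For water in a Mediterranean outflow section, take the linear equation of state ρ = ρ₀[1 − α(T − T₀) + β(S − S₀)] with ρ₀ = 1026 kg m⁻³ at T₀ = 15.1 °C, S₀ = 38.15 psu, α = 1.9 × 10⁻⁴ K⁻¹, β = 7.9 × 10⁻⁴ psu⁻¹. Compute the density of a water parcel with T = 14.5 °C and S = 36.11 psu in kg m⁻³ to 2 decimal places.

1024.46 kg m⁻³

T − T₀ = -0.6 K, S − S₀ = -2.04 psu.
Bracket = 1 − α·(-0.6) + β·(-2.04) = 1 + (-1.4976 × 10⁻³) = 0.9985024.
ρ = 1026 × 0.9985024 = 1024.46 kg m⁻³.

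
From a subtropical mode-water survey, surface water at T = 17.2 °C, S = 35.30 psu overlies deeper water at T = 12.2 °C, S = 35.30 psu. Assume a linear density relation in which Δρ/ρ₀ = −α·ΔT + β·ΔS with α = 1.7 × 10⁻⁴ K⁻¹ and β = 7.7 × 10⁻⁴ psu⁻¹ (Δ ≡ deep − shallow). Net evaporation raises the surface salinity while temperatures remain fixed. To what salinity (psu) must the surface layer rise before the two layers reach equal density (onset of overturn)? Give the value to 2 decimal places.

36.40 psu

Neutral buoyancy requires −α(T_deep − T_surf) + β(S_deep − S_surf′) = 0.
S_surf′ = S_deep − (α/β)·ΔT = 35.30 − (1.7 × 10⁻⁴/7.7 × 10⁻⁴)·(-5.0) = 36.4039 psu.
Increase required: 36.4039 − 35.30 = 1.1039 psu.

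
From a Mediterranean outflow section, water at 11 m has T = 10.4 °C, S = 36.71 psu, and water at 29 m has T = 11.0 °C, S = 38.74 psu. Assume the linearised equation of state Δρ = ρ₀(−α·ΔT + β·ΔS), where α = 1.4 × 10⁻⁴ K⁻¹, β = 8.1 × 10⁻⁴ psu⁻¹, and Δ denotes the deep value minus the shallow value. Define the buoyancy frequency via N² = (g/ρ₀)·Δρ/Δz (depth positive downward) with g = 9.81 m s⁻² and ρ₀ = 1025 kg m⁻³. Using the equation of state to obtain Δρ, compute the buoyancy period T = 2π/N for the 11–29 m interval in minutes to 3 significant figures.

ΔT = +0.6 K, ΔS = +2.03 psu (deep − shallow).
Δρ/ρ₀ = −αΔT + βΔS = -8.40 × 10⁻⁵ + 1.6443 × 10⁻³ = 1.5603 × 10⁻³, so Δρ ≈ 1.599 kg m⁻³.
N² = (g/ρ₀)·Δρ/Δz = g·(Δρ/ρ₀)/Δz = 9.81 × 1.5603 × 10⁻³ / 18 = 8.5036 × 10⁻⁴ s⁻².
N = √(8.5036 × 10⁻⁴) = 0.029161 rad s⁻¹ → T = 2π/N = 215.47 s = 3.5912 min ≈ 3.59 min.

3.59 min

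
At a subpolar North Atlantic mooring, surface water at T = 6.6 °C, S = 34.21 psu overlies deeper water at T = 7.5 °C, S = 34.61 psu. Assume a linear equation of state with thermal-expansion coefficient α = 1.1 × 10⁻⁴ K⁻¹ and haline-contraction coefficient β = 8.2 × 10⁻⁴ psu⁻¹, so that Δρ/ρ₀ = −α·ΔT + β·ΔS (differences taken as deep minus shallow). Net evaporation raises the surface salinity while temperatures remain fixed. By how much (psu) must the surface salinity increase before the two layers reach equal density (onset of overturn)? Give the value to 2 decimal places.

Neutral buoyancy requires −α(T_deep − T_surf) + β(S_deep − S_surf′) = 0.
S_surf′ = S_deep − (α/β)·ΔT = 34.61 − (1.1 × 10⁻⁴/8.2 × 10⁻⁴)·(+0.9) = 34.4893 psu.
Increase required: 34.4893 − 34.21 = 0.2793 psu.

0.28 psu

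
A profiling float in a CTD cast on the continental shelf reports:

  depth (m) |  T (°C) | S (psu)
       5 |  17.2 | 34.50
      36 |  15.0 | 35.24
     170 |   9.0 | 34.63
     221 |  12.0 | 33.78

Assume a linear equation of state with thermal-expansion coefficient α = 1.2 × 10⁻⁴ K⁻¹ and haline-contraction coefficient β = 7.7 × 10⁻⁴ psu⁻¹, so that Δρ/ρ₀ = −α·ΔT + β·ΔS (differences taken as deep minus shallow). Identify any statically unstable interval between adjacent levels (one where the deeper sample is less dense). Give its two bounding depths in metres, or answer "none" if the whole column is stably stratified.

Evaluate Δρ/ρ₀ = −αΔT + βΔS across each adjacent pair:
  5–36 m: −αΔT+βΔS = −(1.2 × 10⁻⁴)(-2.2)+(7.7 × 10⁻⁴)(+0.74) = 8.3 × 10⁻⁴ → stable
  36–170 m: −αΔT+βΔS = −(1.2 × 10⁻⁴)(-6.0)+(7.7 × 10⁻⁴)(-0.61) = 2.5 × 10⁻⁴ → stable
  170–221 m: −αΔT+βΔS = −(1.2 × 10⁻⁴)(+3.0)+(7.7 × 10⁻⁴)(-0.85) = -1.0 × 10⁻³ → UNSTABLE
The 170–221 m interval has Δρ < 0: lighter water underlies denser water.

170–221 m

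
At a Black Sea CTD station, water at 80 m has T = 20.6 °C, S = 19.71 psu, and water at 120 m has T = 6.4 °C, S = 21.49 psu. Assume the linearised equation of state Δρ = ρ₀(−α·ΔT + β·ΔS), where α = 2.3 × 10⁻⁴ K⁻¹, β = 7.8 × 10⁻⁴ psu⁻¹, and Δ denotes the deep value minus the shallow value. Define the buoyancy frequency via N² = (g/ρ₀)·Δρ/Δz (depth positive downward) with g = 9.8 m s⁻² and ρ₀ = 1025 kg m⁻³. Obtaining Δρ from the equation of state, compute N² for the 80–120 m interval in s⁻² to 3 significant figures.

ΔT = -14.2 K, ΔS = +1.78 psu (deep − shallow).
Δρ/ρ₀ = −αΔT + βΔS = 3.266 × 10⁻³ + 1.3884 × 10⁻³ = 4.6544 × 10⁻³, so Δρ ≈ 4.771 kg m⁻³.
N² = (g/ρ₀)·Δρ/Δz = g·(Δρ/ρ₀)/Δz = 9.8 × 4.6544 × 10⁻³ / 40 = 1.1403 × 10⁻³ s⁻² ≈ 1.14 × 10⁻³ s⁻².

1.14 × 10⁻³ s⁻²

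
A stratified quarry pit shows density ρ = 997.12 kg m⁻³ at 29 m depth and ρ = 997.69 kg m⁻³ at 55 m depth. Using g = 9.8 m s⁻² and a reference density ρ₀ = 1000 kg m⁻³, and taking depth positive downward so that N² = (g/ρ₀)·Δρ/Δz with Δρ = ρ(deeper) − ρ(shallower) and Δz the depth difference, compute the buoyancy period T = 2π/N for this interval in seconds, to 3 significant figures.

Δρ = 997.69 − 997.12 = 0.57 kg m⁻³ over Δz = 55 − 29 = 26 m.
N² = (9.8/1000) × (0.57/26) = 2.1485 × 10⁻⁴ s⁻².
N = √(2.1485 × 10⁻⁴) = 0.014658 rad s⁻¹, so T = 2π/N = 428.65 s ≈ 429 s.
N² > 0, so the interval is statically stable.

429 s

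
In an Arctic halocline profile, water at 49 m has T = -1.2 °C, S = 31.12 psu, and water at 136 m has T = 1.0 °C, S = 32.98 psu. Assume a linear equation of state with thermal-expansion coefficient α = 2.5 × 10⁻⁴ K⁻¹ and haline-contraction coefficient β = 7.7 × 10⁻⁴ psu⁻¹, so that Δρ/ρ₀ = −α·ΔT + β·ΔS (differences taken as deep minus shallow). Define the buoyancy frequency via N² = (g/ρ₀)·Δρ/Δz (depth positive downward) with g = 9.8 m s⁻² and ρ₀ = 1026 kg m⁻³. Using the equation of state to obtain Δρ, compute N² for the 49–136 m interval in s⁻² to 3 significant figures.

9.94 × 10⁻⁵ s⁻²

ΔT = +2.2 K, ΔS = +1.86 psu (deep − shallow).
Δρ/ρ₀ = −αΔT + βΔS = -5.50 × 10⁻⁴ + 1.4322 × 10⁻³ = 8.822 × 10⁻⁴, so Δρ ≈ 0.9051 kg m⁻³.
N² = (g/ρ₀)·Δρ/Δz = g·(Δρ/ρ₀)/Δz = 9.8 × 8.822 × 10⁻⁴ / 87 = 9.9374 × 10⁻⁵ s⁻² ≈ 9.94 × 10⁻⁵ s⁻².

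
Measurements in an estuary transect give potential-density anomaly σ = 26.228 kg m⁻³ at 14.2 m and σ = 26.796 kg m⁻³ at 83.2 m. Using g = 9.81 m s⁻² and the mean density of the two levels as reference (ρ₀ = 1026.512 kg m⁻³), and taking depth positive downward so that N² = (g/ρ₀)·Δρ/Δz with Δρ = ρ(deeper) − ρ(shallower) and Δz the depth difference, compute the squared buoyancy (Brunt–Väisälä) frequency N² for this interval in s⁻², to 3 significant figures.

7.87 × 10⁻⁵ s⁻²

Δρ = 1026.796 − 1026.228 = 0.568 kg m⁻³ over Δz = 83.2 − 14.2 = 69 m.
N² = (9.81/1026.512) × (0.568/69) = 7.8669 × 10⁻⁵ s⁻² ≈ 7.87 × 10⁻⁵ s⁻².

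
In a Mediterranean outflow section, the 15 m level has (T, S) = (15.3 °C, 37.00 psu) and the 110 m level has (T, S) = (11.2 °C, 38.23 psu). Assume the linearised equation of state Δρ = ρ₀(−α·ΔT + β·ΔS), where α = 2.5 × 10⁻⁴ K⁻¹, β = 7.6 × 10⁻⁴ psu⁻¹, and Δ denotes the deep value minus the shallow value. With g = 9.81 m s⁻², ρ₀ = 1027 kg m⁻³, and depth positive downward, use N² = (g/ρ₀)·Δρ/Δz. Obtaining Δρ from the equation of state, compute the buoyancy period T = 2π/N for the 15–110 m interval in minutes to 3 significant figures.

ΔT = -4.1 K, ΔS = +1.23 psu (deep − shallow).
Δρ/ρ₀ = −αΔT + βΔS = 1.025 × 10⁻³ + 9.348 × 10⁻⁴ = 1.9598 × 10⁻³, so Δρ ≈ 2.013 kg m⁻³.
N² = (g/ρ₀)·Δρ/Δz = g·(Δρ/ρ₀)/Δz = 9.81 × 1.9598 × 10⁻³ / 95 = 2.0238 × 10⁻⁴ s⁻².
N = √(2.0238 × 10⁻⁴) = 0.014226 rad s⁻¹ → T = 2π/N = 441.67 s = 7.3612 min ≈ 7.36 min.

7.36 min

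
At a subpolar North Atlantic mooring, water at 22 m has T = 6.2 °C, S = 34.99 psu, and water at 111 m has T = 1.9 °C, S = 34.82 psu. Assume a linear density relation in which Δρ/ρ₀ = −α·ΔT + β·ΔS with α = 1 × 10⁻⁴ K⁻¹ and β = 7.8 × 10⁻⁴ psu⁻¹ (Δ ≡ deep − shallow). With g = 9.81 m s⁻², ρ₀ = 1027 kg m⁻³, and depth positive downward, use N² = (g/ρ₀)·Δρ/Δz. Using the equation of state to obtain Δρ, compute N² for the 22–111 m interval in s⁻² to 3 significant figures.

3.28 × 10⁻⁵ s⁻²

ΔT = -4.3 K, ΔS = -0.17 psu (deep − shallow).
Δρ/ρ₀ = −αΔT + βΔS = 4.30 × 10⁻⁴ − 1.326 × 10⁻⁴ = 2.974 × 10⁻⁴, so Δρ ≈ 0.3054 kg m⁻³.
N² = (g/ρ₀)·Δρ/Δz = g·(Δρ/ρ₀)/Δz = 9.81 × 2.974 × 10⁻⁴ / 89 = 3.2781 × 10⁻⁵ s⁻² ≈ 3.28 × 10⁻⁵ s⁻².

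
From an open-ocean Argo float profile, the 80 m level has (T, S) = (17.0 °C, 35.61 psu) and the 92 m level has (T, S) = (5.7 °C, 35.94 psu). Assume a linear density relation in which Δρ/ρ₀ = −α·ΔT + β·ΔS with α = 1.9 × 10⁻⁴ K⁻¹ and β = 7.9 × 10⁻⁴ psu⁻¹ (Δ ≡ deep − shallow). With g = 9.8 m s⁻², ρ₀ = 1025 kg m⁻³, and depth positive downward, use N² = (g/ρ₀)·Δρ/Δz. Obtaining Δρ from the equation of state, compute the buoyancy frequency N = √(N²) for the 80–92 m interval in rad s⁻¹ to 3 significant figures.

ΔT = -11.3 K, ΔS = +0.33 psu (deep − shallow).
Δρ/ρ₀ = −αΔT + βΔS = 2.147 × 10⁻³ + 2.607 × 10⁻⁴ = 2.4077 × 10⁻³, so Δρ ≈ 2.468 kg m⁻³.
N² = (g/ρ₀)·Δρ/Δz = g·(Δρ/ρ₀)/Δz = 9.8 × 2.4077 × 10⁻³ / 12 = 1.9663 × 10⁻³ s⁻².
N = √(1.9663 × 10⁻³) = 0.044343 rad s⁻¹ ≈ 0.0443 rad s⁻¹.

0.0443 rad s⁻¹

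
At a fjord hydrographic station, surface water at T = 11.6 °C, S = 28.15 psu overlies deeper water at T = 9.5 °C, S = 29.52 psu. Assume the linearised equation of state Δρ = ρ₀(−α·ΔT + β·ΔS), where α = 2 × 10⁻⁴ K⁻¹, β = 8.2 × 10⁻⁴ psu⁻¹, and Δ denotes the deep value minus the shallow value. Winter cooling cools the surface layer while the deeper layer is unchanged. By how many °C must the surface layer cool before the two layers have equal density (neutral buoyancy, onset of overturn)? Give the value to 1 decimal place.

7.7 °C

Neutral buoyancy requires Δρ = 0, i.e. −α(T_deep − T_surf′) + β(S_deep − S_surf) = 0.
T_surf′ = T_deep − (β/α)·ΔS = 9.5 − (8.2 × 10⁻⁴/2 × 10⁻⁴)·(+1.37) = 3.883 °C.
Cooling required: 11.6 − (3.883) = 7.717 °C.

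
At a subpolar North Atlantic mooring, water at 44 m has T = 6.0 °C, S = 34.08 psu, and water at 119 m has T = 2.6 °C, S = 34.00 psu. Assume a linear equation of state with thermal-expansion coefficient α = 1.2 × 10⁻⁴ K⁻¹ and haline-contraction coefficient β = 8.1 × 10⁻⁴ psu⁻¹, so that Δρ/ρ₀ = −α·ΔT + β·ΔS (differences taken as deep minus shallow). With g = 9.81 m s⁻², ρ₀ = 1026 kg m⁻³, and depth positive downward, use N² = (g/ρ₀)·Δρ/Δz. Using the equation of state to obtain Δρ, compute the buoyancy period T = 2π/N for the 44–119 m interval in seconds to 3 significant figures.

ΔT = -3.4 K, ΔS = -0.08 psu (deep − shallow).
Δρ/ρ₀ = −αΔT + βΔS = 4.08 × 10⁻⁴ − 6.48 × 10⁻⁵ = 3.432 × 10⁻⁴, so Δρ ≈ 0.3521 kg m⁻³.
N² = (g/ρ₀)·Δρ/Δz = g·(Δρ/ρ₀)/Δz = 9.81 × 3.432 × 10⁻⁴ / 75 = 4.4891 × 10⁻⁵ s⁻².
N = √(4.4891 × 10⁻⁵) = 6.7001 × 10⁻³ rad s⁻¹ → T = 2π/N = 937.77 s ≈ 938 s.

938 s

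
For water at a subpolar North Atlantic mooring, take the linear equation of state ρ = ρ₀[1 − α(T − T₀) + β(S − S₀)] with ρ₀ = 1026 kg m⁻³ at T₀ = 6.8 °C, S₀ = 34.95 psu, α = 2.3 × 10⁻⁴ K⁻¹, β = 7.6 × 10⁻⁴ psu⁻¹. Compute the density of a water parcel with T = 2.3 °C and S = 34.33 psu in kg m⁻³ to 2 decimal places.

1026.58 kg m⁻³

T − T₀ = -4.5 K, S − S₀ = -0.62 psu.
Bracket = 1 − α·(-4.5) + β·(-0.62) = 1 + (5.638 × 10⁻⁴) = 1.0005638.
ρ = 1026 × 1.0005638 = 1026.58 kg m⁻³.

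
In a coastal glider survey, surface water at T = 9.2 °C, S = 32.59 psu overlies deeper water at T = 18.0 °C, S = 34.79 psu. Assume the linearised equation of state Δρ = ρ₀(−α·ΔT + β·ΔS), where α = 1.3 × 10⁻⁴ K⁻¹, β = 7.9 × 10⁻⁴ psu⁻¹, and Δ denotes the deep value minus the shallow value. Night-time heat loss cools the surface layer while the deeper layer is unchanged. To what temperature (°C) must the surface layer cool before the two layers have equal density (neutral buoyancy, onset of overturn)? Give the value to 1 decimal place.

Neutral buoyancy requires Δρ = 0, i.e. −α(T_deep − T_surf′) + β(S_deep − S_surf) = 0.
T_surf′ = T_deep − (β/α)·ΔS = 18.0 − (7.9 × 10⁻⁴/1.3 × 10⁻⁴)·(+2.20) = 4.631 °C.
Cooling required: 9.2 − (4.631) = 4.569 °C.

4.6 °C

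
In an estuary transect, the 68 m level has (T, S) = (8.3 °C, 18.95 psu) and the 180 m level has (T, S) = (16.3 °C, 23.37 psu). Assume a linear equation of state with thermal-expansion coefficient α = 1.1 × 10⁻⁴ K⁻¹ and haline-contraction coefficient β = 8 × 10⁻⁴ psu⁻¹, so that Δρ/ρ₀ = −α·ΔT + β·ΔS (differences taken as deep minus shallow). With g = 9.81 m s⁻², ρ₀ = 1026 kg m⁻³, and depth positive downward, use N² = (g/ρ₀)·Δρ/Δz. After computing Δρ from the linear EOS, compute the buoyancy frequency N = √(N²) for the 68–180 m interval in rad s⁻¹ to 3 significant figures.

ΔT = +8.0 K, ΔS = +4.42 psu (deep − shallow).
Δρ/ρ₀ = −αΔT + βΔS = -8.80 × 10⁻⁴ + 3.536 × 10⁻³ = 2.656 × 10⁻³, so Δρ ≈ 2.725 kg m⁻³.
N² = (g/ρ₀)·Δρ/Δz = g·(Δρ/ρ₀)/Δz = 9.81 × 2.656 × 10⁻³ / 112 = 2.3264 × 10⁻⁴ s⁻².
N = √(2.3264 × 10⁻⁴) = 0.015253 rad s⁻¹ ≈ 0.0153 rad s⁻¹.

0.0153 rad s⁻¹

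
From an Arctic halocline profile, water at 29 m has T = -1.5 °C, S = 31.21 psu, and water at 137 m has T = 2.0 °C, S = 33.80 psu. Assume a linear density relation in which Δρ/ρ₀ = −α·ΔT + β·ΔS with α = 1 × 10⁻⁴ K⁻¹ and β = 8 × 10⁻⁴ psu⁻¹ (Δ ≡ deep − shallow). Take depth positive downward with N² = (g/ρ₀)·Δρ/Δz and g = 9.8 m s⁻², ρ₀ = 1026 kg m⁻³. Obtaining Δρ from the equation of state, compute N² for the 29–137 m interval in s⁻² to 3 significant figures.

ΔT = +3.5 K, ΔS = +2.59 psu (deep − shallow).
Δρ/ρ₀ = −αΔT + βΔS = -3.50 × 10⁻⁴ + 2.072 × 10⁻³ = 1.722 × 10⁻³, so Δρ ≈ 1.767 kg m⁻³.
N² = (g/ρ₀)·Δρ/Δz = g·(Δρ/ρ₀)/Δz = 9.8 × 1.722 × 10⁻³ / 108 = 1.5626 × 10⁻⁴ s⁻² ≈ 1.56 × 10⁻⁴ s⁻².

1.56 × 10⁻⁴ s⁻²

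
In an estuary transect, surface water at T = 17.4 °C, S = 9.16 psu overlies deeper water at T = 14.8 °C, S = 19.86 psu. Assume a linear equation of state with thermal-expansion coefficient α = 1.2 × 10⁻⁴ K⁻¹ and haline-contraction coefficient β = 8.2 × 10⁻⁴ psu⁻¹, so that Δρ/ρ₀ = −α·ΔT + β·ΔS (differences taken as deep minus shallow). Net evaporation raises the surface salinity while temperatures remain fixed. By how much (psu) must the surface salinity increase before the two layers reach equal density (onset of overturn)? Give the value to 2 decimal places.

Neutral buoyancy requires −α(T_deep − T_surf) + β(S_deep − S_surf′) = 0.
S_surf′ = S_deep − (α/β)·ΔT = 19.86 − (1.2 × 10⁻⁴/8.2 × 10⁻⁴)·(-2.6) = 20.2405 psu.
Increase required: 20.2405 − 9.16 = 11.0805 psu.

11.08 psu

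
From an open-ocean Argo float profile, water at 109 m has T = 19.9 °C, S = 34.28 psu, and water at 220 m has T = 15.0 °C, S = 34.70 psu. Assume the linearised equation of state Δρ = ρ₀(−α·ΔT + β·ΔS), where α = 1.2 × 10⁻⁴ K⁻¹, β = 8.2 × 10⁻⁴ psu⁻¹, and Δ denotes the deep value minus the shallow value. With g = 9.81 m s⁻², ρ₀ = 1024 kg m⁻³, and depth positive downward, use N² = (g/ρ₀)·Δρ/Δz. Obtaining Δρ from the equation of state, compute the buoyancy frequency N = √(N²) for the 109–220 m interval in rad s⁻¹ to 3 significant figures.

ΔT = -4.9 K, ΔS = +0.42 psu (deep − shallow).
Δρ/ρ₀ = −αΔT + βΔS = 5.88 × 10⁻⁴ + 3.444 × 10⁻⁴ = 9.324 × 10⁻⁴, so Δρ ≈ 0.9548 kg m⁻³.
N² = (g/ρ₀)·Δρ/Δz = g·(Δρ/ρ₀)/Δz = 9.81 × 9.324 × 10⁻⁴ / 111 = 8.2404 × 10⁻⁵ s⁻².
N = √(8.2404 × 10⁻⁵) = 9.0777 × 10⁻³ rad s⁻¹ ≈ 9.08 × 10⁻³ rad s⁻¹.

9.08 × 10⁻³ rad s⁻¹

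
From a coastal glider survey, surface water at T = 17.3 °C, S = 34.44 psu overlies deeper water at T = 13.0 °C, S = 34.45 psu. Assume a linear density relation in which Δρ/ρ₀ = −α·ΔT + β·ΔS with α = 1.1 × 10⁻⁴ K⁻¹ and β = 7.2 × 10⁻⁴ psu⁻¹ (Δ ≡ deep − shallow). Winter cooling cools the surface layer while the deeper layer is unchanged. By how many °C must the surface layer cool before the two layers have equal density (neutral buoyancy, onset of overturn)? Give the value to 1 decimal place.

4.4 °C

Neutral buoyancy requires Δρ = 0, i.e. −α(T_deep − T_surf′) + β(S_deep − S_surf) = 0.
T_surf′ = T_deep − (β/α)·ΔS = 13.0 − (7.2 × 10⁻⁴/1.1 × 10⁻⁴)·(+0.01) = 12.935 °C.
Cooling required: 17.3 − (12.935) = 4.365 °C.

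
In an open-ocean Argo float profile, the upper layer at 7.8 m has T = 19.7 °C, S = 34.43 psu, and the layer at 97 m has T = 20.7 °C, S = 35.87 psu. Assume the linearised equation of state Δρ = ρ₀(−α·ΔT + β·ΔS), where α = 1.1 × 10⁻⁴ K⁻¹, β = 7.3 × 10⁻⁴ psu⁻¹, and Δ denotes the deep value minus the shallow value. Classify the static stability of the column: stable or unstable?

ΔT = 20.7 − 19.7 = +1.0 K and ΔS = 35.87 − 34.43 = +1.44 psu (deep − shallow).
−αΔT = -1.10 × 10⁻⁴; βΔS = 1.0512 × 10⁻³; sum Δρ/ρ₀ = 9.412 × 10⁻⁴.
Δρ/ρ₀ > 0, so Δρ > 0: deeper water is denser → statically stable.

stable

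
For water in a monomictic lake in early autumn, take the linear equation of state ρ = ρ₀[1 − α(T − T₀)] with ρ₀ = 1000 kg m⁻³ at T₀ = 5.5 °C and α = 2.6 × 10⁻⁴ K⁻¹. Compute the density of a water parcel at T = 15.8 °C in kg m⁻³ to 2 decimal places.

997.32 kg m⁻³

T − T₀ = +10.3 K.
Bracket = 1 − α·(+10.3) = 1 + (-2.678 × 10⁻³) = 0.9973220.
ρ = 1000 × 0.9973220 = 997.32 kg m⁻³.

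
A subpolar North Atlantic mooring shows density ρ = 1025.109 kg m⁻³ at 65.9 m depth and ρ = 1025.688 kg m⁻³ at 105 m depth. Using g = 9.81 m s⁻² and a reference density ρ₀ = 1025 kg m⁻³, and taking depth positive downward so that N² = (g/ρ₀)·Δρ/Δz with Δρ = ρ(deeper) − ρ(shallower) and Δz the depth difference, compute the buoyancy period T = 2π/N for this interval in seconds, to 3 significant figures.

Δρ = 1025.688 − 1025.109 = 0.579 kg m⁻³ over Δz = 105 − 65.9 = 39.1 m.
N² = (9.81/1025) × (0.579/39.1) = 1.4173 × 10⁻⁴ s⁻².
N = √(1.4173 × 10⁻⁴) = 0.011905 rad s⁻¹, so T = 2π/N = 527.78 s ≈ 528 s.

528 s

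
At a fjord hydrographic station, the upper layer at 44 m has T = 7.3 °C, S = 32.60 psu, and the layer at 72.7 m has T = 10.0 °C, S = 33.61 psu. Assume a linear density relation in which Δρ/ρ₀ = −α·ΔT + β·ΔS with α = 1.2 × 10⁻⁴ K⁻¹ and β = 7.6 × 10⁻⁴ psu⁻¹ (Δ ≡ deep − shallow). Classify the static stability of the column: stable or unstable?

stable

ΔT = 10.0 − 7.3 = +2.7 K and ΔS = 33.61 − 32.60 = +1.01 psu (deep − shallow).
−αΔT = -3.24 × 10⁻⁴; βΔS = 7.676 × 10⁻⁴; sum Δρ/ρ₀ = 4.436 × 10⁻⁴.
Δρ/ρ₀ > 0, so Δρ > 0: deeper water is denser → statically stable.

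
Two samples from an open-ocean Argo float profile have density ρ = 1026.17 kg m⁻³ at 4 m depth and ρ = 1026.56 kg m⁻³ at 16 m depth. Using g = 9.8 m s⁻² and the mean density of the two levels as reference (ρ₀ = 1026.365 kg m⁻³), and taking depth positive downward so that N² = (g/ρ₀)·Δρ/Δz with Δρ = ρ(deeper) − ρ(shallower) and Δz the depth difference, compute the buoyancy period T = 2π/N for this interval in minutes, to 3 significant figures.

Δρ = 1026.56 − 1026.17 = 0.39 kg m⁻³ over Δz = 16 − 4 = 12 m.
N² = (9.8/1026.365) × (0.39/12) = 3.1032 × 10⁻⁴ s⁻².
N = √(3.1032 × 10⁻⁴) = 0.017616 rad s⁻¹, so T = 2π/N = 356.67 s = 5.9445 min ≈ 5.94 min.
Since Δρ > 0 the layer is stably stratified.

5.94 min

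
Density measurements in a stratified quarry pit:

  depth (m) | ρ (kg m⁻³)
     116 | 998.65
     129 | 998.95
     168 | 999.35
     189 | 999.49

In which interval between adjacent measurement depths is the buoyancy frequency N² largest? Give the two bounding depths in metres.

Compute the density gradient over each adjacent pair:
  116–129 m: Δρ/Δz = 0.30/13 = 0.023 kg m⁻⁴
  129–168 m: Δρ/Δz = 0.40/39 = 0.010 kg m⁻⁴
  168–189 m: Δρ/Δz = 0.14/21 = 6.7 × 10⁻³ kg m⁻⁴
The largest gradient is in the 116–129 m interval — the pycnocline.

116–129 m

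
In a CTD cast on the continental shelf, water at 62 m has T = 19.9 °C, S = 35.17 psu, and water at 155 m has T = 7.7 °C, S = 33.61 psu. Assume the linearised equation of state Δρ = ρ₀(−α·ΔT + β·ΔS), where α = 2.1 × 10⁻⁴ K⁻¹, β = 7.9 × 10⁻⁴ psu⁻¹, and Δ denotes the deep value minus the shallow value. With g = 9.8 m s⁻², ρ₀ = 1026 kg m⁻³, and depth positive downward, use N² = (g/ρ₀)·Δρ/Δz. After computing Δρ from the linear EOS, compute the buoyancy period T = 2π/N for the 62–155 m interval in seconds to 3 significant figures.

531 s

ΔT = -12.2 K, ΔS = -1.56 psu (deep − shallow).
Δρ/ρ₀ = −αΔT + βΔS = 2.562 × 10⁻³ − 1.2324 × 10⁻³ = 1.3296 × 10⁻³, so Δρ ≈ 1.364 kg m⁻³.
N² = (g/ρ₀)·Δρ/Δz = g·(Δρ/ρ₀)/Δz = 9.8 × 1.3296 × 10⁻³ / 93 = 1.4011 × 10⁻⁴ s⁻².
N = √(1.4011 × 10⁻⁴) = 0.011837 rad s⁻¹ → T = 2π/N = 530.81 s ≈ 531 s.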